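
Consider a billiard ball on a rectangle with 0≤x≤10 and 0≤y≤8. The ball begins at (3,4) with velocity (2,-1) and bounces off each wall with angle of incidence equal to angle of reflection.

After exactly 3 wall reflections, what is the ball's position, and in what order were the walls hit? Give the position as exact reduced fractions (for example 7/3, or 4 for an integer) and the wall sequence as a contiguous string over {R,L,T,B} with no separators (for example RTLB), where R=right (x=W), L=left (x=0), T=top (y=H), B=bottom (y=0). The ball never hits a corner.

1. t=7/2 → R at (10,1/2); v=(-2,-1)
2. t=1/2 → B at (9,0); v=(-2,1)
3. t=9/2 → L at (0,9/2); v=(2,1)

Final position: (0,9/2)
Wall sequence: RBL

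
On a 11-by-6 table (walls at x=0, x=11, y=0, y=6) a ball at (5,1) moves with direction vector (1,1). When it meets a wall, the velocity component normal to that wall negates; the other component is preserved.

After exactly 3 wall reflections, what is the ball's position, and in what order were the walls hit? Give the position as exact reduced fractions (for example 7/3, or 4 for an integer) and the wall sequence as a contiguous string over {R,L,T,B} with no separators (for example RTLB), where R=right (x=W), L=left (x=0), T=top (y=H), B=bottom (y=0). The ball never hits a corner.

Final position: (6,0)
Wall sequence: TRB

1. t=5 → T at (10,6); v=(1,-1)
2. t=1 → R at (11,5); v=(-1,-1)
3. t=5 → B at (6,0); v=(-1,1)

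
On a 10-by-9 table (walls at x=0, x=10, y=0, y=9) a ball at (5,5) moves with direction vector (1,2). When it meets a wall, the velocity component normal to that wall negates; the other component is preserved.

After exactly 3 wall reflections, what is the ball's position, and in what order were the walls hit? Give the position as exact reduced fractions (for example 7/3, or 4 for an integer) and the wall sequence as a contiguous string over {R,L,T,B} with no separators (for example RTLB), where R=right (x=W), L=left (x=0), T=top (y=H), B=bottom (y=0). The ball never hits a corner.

1. t=2 → T at (7,9); v=(1,-2)
2. t=3 → R at (10,3); v=(-1,-2)
3. t=3/2 → B at (17/2,0); v=(-1,2)

Final position: (17/2,0)
Wall sequence: TRB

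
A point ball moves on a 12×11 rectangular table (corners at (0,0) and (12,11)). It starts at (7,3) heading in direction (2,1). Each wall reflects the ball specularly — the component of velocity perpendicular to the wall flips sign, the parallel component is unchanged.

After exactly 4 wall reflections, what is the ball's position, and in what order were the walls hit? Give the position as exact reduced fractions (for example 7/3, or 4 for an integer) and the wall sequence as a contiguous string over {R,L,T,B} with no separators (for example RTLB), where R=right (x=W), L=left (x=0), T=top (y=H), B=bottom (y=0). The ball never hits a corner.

Final position: (12,9/2)
Wall sequence: RTLR

1. t=5/2 → R at (12,11/2); v=(-2,1)
2. t=11/2 → T at (1,11); v=(-2,-1)
3. t=1/2 → L at (0,21/2); v=(2,-1)
4. t=6 → R at (12,9/2); v=(-2,-1)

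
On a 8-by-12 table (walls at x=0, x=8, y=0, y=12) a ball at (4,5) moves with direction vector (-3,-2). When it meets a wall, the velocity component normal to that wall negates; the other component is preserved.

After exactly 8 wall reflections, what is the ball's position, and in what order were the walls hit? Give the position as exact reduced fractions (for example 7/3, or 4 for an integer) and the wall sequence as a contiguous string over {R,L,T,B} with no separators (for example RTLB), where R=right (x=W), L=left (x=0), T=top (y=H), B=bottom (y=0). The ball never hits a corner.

Final position: (15/2,0)
Wall sequence: LBRLTRLB

1. t=4/3 → L at (0,7/3); v=(3,-2)
2. t=7/6 → B at (7/2,0); v=(3,2)
3. t=3/2 → R at (8,3); v=(-3,2)
4. t=8/3 → L at (0,25/3); v=(3,2)
5. t=11/6 → T at (11/2,12); v=(3,-2)
6. t=5/6 → R at (8,31/3); v=(-3,-2)
7. t=8/3 → L at (0,5); v=(3,-2)
8. t=5/2 → B at (15/2,0); v=(3,2)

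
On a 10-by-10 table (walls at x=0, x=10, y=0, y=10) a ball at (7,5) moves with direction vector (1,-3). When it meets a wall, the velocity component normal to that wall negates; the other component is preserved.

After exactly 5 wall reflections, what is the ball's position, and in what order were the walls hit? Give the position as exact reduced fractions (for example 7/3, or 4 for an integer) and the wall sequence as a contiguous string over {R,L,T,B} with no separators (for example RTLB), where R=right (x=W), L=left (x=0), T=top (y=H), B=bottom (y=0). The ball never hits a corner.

1. t=5/3 → B at (26/3,0); v=(1,3)
2. t=4/3 → R at (10,4); v=(-1,3)
3. t=2 → T at (8,10); v=(-1,-3)
4. t=10/3 → B at (14/3,0); v=(-1,3)
5. t=10/3 → T at (4/3,10); v=(-1,-3)

Final position: (4/3,10)
Wall sequence: BRTBT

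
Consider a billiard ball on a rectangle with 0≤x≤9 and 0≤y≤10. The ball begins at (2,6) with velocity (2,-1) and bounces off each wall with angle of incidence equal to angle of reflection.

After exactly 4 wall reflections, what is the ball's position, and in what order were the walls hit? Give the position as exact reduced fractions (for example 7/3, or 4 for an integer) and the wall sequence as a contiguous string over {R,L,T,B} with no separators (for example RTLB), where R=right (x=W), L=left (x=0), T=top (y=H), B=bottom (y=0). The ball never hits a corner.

1. t=7/2 → R at (9,5/2); v=(-2,-1)
2. t=5/2 → B at (4,0); v=(-2,1)
3. t=2 → L at (0,2); v=(2,1)
4. t=9/2 → R at (9,13/2); v=(-2,1)

Final position: (9,13/2)
Wall sequence: RBLR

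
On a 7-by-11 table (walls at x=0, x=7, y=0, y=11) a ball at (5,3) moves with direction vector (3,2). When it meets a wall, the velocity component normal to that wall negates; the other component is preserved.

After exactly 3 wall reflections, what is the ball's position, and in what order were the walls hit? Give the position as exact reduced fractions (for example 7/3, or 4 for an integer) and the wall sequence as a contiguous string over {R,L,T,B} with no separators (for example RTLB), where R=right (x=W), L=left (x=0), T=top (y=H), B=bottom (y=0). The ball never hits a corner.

Final position: (3,11)
Wall sequence: RLT

1. t=2/3 → R at (7,13/3); v=(-3,2)
2. t=7/3 → L at (0,9); v=(3,2)
3. t=1 → T at (3,11); v=(3,-2)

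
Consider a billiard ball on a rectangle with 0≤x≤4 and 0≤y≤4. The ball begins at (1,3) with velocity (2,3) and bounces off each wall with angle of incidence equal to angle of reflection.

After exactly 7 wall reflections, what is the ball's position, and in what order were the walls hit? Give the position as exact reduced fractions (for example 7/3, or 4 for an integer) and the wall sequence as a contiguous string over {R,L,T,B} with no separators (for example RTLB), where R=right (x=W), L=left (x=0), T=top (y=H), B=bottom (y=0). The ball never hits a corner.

1. t=1/3 → T at (5/3,4); v=(2,-3)
2. t=7/6 → R at (4,1/2); v=(-2,-3)
3. t=1/6 → B at (11/3,0); v=(-2,3)
4. t=4/3 → T at (1,4); v=(-2,-3)
5. t=1/2 → L at (0,5/2); v=(2,-3)
6. t=5/6 → B at (5/3,0); v=(2,3)
7. t=7/6 → R at (4,7/2); v=(-2,3)

Final position: (4,7/2)
Wall sequence: TRBTLBR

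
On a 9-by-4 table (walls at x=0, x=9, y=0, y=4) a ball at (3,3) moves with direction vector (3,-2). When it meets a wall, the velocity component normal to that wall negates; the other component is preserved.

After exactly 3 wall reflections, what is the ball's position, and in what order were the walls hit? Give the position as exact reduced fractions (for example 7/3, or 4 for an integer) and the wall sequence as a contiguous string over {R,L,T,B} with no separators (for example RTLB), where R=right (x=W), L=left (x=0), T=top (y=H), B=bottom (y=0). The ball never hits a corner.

1. t=3/2 → B at (15/2,0); v=(3,2)
2. t=1/2 → R at (9,1); v=(-3,2)
3. t=3/2 → T at (9/2,4); v=(-3,-2)

Final position: (9/2,4)
Wall sequence: BRT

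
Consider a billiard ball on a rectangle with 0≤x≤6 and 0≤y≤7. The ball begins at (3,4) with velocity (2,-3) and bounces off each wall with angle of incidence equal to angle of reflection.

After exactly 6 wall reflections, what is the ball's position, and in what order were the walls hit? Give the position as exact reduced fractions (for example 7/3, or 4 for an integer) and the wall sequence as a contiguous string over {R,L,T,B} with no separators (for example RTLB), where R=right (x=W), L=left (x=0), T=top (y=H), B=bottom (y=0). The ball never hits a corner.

1. t=4/3 → B at (17/3,0); v=(2,3)
2. t=1/6 → R at (6,1/2); v=(-2,3)
3. t=13/6 → T at (5/3,7); v=(-2,-3)
4. t=5/6 → L at (0,9/2); v=(2,-3)
5. t=3/2 → B at (3,0); v=(2,3)
6. t=3/2 → R at (6,9/2); v=(-2,3)

Final position: (6,9/2)
Wall sequence: BRTLBR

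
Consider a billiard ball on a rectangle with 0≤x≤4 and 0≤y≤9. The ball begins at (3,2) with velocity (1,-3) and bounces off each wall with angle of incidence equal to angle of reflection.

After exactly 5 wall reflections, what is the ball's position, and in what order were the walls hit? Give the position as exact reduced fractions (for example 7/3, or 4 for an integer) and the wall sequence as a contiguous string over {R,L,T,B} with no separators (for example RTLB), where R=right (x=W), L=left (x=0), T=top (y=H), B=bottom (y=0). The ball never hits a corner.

Final position: (5/3,0)
Wall sequence: BRTLB

1. t=2/3 → B at (11/3,0); v=(1,3)
2. t=1/3 → R at (4,1); v=(-1,3)
3. t=8/3 → T at (4/3,9); v=(-1,-3)
4. t=4/3 → L at (0,5); v=(1,-3)
5. t=5/3 → B at (5/3,0); v=(1,3)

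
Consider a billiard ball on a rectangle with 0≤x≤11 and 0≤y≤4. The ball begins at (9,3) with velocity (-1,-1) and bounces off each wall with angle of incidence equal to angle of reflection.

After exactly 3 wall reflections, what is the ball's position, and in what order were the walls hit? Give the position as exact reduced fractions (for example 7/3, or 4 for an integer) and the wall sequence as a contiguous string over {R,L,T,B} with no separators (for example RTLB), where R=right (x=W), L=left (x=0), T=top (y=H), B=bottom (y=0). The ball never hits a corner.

Final position: (0,2)
Wall sequence: BTL

1. t=3 → B at (6,0); v=(-1,1)
2. t=4 → T at (2,4); v=(-1,-1)
3. t=2 → L at (0,2); v=(1,-1)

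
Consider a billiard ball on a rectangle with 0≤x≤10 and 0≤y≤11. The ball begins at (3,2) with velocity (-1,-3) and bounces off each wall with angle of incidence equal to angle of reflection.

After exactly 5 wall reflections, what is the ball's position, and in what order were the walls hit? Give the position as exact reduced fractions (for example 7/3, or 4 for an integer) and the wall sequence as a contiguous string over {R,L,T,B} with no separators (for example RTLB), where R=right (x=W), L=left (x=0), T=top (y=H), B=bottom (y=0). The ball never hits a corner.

1. t=2/3 → B at (7/3,0); v=(-1,3)
2. t=7/3 → L at (0,7); v=(1,3)
3. t=4/3 → T at (4/3,11); v=(1,-3)
4. t=11/3 → B at (5,0); v=(1,3)
5. t=11/3 → T at (26/3,11); v=(1,-3)

Final position: (26/3,11)
Wall sequence: BLTBT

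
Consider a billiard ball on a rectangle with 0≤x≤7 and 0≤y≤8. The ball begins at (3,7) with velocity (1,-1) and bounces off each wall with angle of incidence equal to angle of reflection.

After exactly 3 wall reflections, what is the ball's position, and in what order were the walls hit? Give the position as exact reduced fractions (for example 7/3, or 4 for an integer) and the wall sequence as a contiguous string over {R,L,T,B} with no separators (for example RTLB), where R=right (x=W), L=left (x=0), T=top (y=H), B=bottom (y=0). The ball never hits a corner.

Final position: (0,4)
Wall sequence: RBL

1. t=4 → R at (7,3); v=(-1,-1)
2. t=3 → B at (4,0); v=(-1,1)
3. t=4 → L at (0,4); v=(1,1)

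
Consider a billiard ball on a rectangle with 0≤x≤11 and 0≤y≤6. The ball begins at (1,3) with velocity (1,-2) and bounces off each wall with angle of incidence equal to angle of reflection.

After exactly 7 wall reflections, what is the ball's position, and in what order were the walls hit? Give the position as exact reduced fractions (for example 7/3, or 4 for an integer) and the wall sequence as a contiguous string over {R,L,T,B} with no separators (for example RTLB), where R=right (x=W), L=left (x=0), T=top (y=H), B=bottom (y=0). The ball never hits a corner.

Final position: (9/2,6)
Wall sequence: BTBRTBT

1. t=3/2 → B at (5/2,0); v=(1,2)
2. t=3 → T at (11/2,6); v=(1,-2)
3. t=3 → B at (17/2,0); v=(1,2)
4. t=5/2 → R at (11,5); v=(-1,2)
5. t=1/2 → T at (21/2,6); v=(-1,-2)
6. t=3 → B at (15/2,0); v=(-1,2)
7. t=3 → T at (9/2,6); v=(-1,-2)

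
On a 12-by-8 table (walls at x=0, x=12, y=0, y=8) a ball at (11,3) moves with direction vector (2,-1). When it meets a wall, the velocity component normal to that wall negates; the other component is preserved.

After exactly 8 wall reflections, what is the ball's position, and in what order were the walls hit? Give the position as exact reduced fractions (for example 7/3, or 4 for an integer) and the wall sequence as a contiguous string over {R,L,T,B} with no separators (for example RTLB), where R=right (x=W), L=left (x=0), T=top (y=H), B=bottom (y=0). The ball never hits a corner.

1. t=1/2 → R at (12,5/2); v=(-2,-1)
2. t=5/2 → B at (7,0); v=(-2,1)
3. t=7/2 → L at (0,7/2); v=(2,1)
4. t=9/2 → T at (9,8); v=(2,-1)
5. t=3/2 → R at (12,13/2); v=(-2,-1)
6. t=6 → L at (0,1/2); v=(2,-1)
7. t=1/2 → B at (1,0); v=(2,1)
8. t=11/2 → R at (12,11/2); v=(-2,1)

Final position: (12,11/2)
Wall sequence: RBLTRLBR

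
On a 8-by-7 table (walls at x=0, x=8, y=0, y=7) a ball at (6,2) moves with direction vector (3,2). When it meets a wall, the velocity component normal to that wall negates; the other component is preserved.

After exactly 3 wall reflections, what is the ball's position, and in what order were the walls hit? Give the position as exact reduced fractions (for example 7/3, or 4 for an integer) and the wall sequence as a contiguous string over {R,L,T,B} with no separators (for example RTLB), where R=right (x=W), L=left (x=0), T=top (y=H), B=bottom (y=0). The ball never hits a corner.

1. t=2/3 → R at (8,10/3); v=(-3,2)
2. t=11/6 → T at (5/2,7); v=(-3,-2)
3. t=5/6 → L at (0,16/3); v=(3,-2)

Final position: (0,16/3)
Wall sequence: RTL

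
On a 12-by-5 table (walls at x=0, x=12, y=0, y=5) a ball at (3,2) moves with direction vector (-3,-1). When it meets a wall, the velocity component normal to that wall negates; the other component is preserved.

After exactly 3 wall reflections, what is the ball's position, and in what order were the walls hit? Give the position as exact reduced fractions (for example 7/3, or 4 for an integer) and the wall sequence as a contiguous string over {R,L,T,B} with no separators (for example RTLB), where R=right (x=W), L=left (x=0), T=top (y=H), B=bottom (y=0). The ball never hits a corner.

Final position: (12,3)
Wall sequence: LBR

1. t=1 → L at (0,1); v=(3,-1)
2. t=1 → B at (3,0); v=(3,1)
3. t=3 → R at (12,3); v=(-3,1)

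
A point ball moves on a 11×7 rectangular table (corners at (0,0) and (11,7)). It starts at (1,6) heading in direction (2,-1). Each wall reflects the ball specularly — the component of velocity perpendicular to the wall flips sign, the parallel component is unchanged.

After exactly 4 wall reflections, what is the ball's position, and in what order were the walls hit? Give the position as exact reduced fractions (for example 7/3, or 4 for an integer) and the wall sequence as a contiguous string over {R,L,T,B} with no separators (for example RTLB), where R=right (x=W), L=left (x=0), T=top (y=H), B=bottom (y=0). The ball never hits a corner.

1. t=5 → R at (11,1); v=(-2,-1)
2. t=1 → B at (9,0); v=(-2,1)
3. t=9/2 → L at (0,9/2); v=(2,1)
4. t=5/2 → T at (5,7); v=(2,-1)

Final position: (5,7)
Wall sequence: RBLT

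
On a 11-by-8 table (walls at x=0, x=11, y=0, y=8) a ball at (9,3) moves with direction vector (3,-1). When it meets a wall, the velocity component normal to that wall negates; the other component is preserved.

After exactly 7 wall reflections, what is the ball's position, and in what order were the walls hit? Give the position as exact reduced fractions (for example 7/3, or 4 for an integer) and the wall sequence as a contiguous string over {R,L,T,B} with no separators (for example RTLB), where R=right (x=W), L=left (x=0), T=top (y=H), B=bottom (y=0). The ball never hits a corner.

1. t=2/3 → R at (11,7/3); v=(-3,-1)
2. t=7/3 → B at (4,0); v=(-3,1)
3. t=4/3 → L at (0,4/3); v=(3,1)
4. t=11/3 → R at (11,5); v=(-3,1)
5. t=3 → T at (2,8); v=(-3,-1)
6. t=2/3 → L at (0,22/3); v=(3,-1)
7. t=11/3 → R at (11,11/3); v=(-3,-1)

Final position: (11,11/3)
Wall sequence: RBLRTLR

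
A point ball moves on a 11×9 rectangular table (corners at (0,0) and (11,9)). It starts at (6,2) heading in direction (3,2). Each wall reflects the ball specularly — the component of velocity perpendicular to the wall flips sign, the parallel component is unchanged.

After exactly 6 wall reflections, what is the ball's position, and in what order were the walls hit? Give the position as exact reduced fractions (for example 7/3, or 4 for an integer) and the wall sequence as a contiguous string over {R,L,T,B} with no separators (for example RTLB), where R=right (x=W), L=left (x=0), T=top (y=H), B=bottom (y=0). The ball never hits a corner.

1. t=5/3 → R at (11,16/3); v=(-3,2)
2. t=11/6 → T at (11/2,9); v=(-3,-2)
3. t=11/6 → L at (0,16/3); v=(3,-2)
4. t=8/3 → B at (8,0); v=(3,2)
5. t=1 → R at (11,2); v=(-3,2)
6. t=7/2 → T at (1/2,9); v=(-3,-2)

Final position: (1/2,9)
Wall sequence: RTLBRT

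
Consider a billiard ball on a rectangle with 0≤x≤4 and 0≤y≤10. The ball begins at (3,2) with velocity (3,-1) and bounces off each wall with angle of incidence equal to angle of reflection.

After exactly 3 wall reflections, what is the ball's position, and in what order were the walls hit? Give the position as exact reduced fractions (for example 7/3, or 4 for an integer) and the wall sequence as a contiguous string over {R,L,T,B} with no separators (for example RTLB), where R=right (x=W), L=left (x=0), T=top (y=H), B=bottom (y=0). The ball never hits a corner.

Final position: (1,0)
Wall sequence: RLB

1. t=1/3 → R at (4,5/3); v=(-3,-1)
2. t=4/3 → L at (0,1/3); v=(3,-1)
3. t=1/3 → B at (1,0); v=(3,1)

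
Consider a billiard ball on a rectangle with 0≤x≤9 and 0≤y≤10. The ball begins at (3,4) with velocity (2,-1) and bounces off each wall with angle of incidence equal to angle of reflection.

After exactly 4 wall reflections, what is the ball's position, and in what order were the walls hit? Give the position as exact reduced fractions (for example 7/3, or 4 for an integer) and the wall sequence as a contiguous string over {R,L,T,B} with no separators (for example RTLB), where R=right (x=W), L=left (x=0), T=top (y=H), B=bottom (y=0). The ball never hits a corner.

Final position: (9,8)
Wall sequence: RBLR

1. t=3 → R at (9,1); v=(-2,-1)
2. t=1 → B at (7,0); v=(-2,1)
3. t=7/2 → L at (0,7/2); v=(2,1)
4. t=9/2 → R at (9,8); v=(-2,1)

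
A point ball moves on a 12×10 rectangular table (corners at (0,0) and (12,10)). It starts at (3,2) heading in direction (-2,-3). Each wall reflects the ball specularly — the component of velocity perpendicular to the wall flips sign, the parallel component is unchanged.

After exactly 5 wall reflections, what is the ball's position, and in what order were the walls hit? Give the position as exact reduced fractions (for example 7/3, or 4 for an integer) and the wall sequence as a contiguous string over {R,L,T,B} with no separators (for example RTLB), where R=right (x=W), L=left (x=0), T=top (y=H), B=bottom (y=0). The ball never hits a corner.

Final position: (12,1/2)
Wall sequence: BLTBR

1. t=2/3 → B at (5/3,0); v=(-2,3)
2. t=5/6 → L at (0,5/2); v=(2,3)
3. t=5/2 → T at (5,10); v=(2,-3)
4. t=10/3 → B at (35/3,0); v=(2,3)
5. t=1/6 → R at (12,1/2); v=(-2,3)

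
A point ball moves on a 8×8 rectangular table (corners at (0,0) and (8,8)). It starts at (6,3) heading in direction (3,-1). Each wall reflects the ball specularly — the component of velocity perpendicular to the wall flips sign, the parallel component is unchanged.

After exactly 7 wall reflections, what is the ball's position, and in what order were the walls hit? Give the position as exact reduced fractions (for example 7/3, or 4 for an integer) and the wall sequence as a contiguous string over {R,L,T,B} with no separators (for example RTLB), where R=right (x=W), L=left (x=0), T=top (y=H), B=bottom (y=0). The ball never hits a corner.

1. t=2/3 → R at (8,7/3); v=(-3,-1)
2. t=7/3 → B at (1,0); v=(-3,1)
3. t=1/3 → L at (0,1/3); v=(3,1)
4. t=8/3 → R at (8,3); v=(-3,1)
5. t=8/3 → L at (0,17/3); v=(3,1)
6. t=7/3 → T at (7,8); v=(3,-1)
7. t=1/3 → R at (8,23/3); v=(-3,-1)

Final position: (8,23/3)
Wall sequence: RBLRLTR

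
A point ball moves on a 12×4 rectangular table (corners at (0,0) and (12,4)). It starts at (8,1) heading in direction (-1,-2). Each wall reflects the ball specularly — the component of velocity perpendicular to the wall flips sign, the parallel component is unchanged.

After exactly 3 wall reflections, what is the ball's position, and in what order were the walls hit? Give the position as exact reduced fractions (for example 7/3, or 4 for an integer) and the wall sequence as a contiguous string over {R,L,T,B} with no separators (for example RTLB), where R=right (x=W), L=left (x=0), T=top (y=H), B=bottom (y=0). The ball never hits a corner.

Final position: (7/2,0)
Wall sequence: BTB

1. t=1/2 → B at (15/2,0); v=(-1,2)
2. t=2 → T at (11/2,4); v=(-1,-2)
3. t=2 → B at (7/2,0); v=(-1,2)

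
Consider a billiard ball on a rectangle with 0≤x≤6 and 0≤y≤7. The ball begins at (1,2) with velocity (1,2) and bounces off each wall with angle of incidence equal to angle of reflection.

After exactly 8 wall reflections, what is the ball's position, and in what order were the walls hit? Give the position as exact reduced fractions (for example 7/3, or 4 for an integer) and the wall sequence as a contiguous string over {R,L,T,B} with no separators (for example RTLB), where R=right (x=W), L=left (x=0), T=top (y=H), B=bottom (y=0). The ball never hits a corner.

Final position: (6,6)
Wall sequence: TRBTLBTR

1. t=5/2 → T at (7/2,7); v=(1,-2)
2. t=5/2 → R at (6,2); v=(-1,-2)
3. t=1 → B at (5,0); v=(-1,2)
4. t=7/2 → T at (3/2,7); v=(-1,-2)
5. t=3/2 → L at (0,4); v=(1,-2)
6. t=2 → B at (2,0); v=(1,2)
7. t=7/2 → T at (11/2,7); v=(1,-2)
8. t=1/2 → R at (6,6); v=(-1,-2)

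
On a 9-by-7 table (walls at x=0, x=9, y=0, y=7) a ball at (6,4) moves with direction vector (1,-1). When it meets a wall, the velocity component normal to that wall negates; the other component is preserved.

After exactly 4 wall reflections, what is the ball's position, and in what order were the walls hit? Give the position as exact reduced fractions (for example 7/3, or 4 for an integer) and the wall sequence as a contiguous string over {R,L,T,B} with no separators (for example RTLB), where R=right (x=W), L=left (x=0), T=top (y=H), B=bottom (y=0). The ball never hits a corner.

Final position: (0,6)
Wall sequence: RBTL

1. t=3 → R at (9,1); v=(-1,-1)
2. t=1 → B at (8,0); v=(-1,1)
3. t=7 → T at (1,7); v=(-1,-1)
4. t=1 → L at (0,6); v=(1,-1)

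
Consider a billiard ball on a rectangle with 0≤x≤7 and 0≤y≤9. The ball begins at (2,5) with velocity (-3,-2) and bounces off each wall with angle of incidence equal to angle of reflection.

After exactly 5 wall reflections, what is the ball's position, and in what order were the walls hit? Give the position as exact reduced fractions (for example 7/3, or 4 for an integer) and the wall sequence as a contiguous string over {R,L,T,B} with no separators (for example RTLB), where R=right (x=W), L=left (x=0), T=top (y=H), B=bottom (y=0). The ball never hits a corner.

Final position: (5,9)
Wall sequence: LBRLT

1. t=2/3 → L at (0,11/3); v=(3,-2)
2. t=11/6 → B at (11/2,0); v=(3,2)
3. t=1/2 → R at (7,1); v=(-3,2)
4. t=7/3 → L at (0,17/3); v=(3,2)
5. t=5/3 → T at (5,9); v=(3,-2)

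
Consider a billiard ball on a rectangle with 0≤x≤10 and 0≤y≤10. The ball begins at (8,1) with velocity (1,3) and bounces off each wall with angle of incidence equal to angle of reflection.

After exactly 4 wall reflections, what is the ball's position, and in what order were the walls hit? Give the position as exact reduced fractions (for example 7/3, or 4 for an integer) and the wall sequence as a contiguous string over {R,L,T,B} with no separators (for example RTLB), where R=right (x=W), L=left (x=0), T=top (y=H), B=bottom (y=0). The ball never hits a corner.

1. t=2 → R at (10,7); v=(-1,3)
2. t=1 → T at (9,10); v=(-1,-3)
3. t=10/3 → B at (17/3,0); v=(-1,3)
4. t=10/3 → T at (7/3,10); v=(-1,-3)

Final position: (7/3,10)
Wall sequence: RTBT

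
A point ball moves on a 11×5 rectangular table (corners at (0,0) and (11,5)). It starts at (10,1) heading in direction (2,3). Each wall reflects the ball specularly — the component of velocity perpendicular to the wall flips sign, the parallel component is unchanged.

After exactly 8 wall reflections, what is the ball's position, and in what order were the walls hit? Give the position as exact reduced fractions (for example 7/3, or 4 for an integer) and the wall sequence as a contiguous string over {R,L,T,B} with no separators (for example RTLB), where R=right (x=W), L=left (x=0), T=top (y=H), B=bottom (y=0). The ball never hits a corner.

Final position: (22/3,0)
Wall sequence: RTBTLBTB

1. t=1/2 → R at (11,5/2); v=(-2,3)
2. t=5/6 → T at (28/3,5); v=(-2,-3)
3. t=5/3 → B at (6,0); v=(-2,3)
4. t=5/3 → T at (8/3,5); v=(-2,-3)
5. t=4/3 → L at (0,1); v=(2,-3)
6. t=1/3 → B at (2/3,0); v=(2,3)
7. t=5/3 → T at (4,5); v=(2,-3)
8. t=5/3 → B at (22/3,0); v=(2,3)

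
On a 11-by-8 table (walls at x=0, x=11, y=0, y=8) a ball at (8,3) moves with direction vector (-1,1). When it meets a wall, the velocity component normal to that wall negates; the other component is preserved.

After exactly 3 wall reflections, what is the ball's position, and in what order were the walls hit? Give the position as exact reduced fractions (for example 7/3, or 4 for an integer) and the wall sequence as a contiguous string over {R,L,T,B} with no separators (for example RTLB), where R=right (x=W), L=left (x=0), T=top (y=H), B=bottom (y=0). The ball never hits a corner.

Final position: (5,0)
Wall sequence: TLB

1. t=5 → T at (3,8); v=(-1,-1)
2. t=3 → L at (0,5); v=(1,-1)
3. t=5 → B at (5,0); v=(1,1)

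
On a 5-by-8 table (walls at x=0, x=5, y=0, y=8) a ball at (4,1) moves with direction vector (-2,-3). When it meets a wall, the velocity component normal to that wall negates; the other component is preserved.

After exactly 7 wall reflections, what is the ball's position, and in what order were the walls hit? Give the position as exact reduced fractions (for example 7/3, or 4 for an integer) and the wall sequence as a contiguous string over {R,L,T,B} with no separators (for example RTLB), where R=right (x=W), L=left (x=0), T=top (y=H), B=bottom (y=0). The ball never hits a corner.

Final position: (8/3,8)
Wall sequence: BLTRBLT

1. t=1/3 → B at (10/3,0); v=(-2,3)
2. t=5/3 → L at (0,5); v=(2,3)
3. t=1 → T at (2,8); v=(2,-3)
4. t=3/2 → R at (5,7/2); v=(-2,-3)
5. t=7/6 → B at (8/3,0); v=(-2,3)
6. t=4/3 → L at (0,4); v=(2,3)
7. t=4/3 → T at (8/3,8); v=(2,-3)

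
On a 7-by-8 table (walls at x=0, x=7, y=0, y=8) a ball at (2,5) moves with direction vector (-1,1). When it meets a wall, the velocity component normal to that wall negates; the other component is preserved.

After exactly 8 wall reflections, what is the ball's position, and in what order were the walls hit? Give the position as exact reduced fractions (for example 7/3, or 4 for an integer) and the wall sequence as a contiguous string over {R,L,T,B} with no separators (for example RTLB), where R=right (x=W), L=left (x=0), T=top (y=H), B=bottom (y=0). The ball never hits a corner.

Final position: (3,0)
Wall sequence: LTRBLTRB

1. t=2 → L at (0,7); v=(1,1)
2. t=1 → T at (1,8); v=(1,-1)
3. t=6 → R at (7,2); v=(-1,-1)
4. t=2 → B at (5,0); v=(-1,1)
5. t=5 → L at (0,5); v=(1,1)
6. t=3 → T at (3,8); v=(1,-1)
7. t=4 → R at (7,4); v=(-1,-1)
8. t=4 → B at (3,0); v=(-1,1)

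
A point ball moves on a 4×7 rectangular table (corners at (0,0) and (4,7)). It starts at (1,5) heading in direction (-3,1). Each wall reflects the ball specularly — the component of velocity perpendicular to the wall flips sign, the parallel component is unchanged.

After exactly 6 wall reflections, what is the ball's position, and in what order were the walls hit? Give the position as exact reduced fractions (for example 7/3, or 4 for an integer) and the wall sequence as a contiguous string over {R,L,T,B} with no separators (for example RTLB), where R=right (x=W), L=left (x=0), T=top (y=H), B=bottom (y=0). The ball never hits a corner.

1. t=1/3 → L at (0,16/3); v=(3,1)
2. t=4/3 → R at (4,20/3); v=(-3,1)
3. t=1/3 → T at (3,7); v=(-3,-1)
4. t=1 → L at (0,6); v=(3,-1)
5. t=4/3 → R at (4,14/3); v=(-3,-1)
6. t=4/3 → L at (0,10/3); v=(3,-1)

Final position: (0,10/3)
Wall sequence: LRTLRL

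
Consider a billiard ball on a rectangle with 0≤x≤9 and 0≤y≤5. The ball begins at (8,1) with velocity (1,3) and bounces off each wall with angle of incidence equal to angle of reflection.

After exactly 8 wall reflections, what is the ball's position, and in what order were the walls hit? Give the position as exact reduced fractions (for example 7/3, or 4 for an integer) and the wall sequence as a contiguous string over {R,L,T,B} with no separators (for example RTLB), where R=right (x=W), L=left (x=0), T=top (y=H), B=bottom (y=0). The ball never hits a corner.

1. t=1 → R at (9,4); v=(-1,3)
2. t=1/3 → T at (26/3,5); v=(-1,-3)
3. t=5/3 → B at (7,0); v=(-1,3)
4. t=5/3 → T at (16/3,5); v=(-1,-3)
5. t=5/3 → B at (11/3,0); v=(-1,3)
6. t=5/3 → T at (2,5); v=(-1,-3)
7. t=5/3 → B at (1/3,0); v=(-1,3)
8. t=1/3 → L at (0,1); v=(1,3)

Final position: (0,1)
Wall sequence: RTBTBTBL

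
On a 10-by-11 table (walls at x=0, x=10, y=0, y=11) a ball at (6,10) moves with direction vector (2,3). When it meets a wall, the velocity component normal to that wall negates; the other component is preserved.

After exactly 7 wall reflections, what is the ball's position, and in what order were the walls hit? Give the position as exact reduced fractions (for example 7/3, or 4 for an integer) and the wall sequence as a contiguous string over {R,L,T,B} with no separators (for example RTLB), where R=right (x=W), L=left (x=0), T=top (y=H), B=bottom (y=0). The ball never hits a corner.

1. t=1/3 → T at (20/3,11); v=(2,-3)
2. t=5/3 → R at (10,6); v=(-2,-3)
3. t=2 → B at (6,0); v=(-2,3)
4. t=3 → L at (0,9); v=(2,3)
5. t=2/3 → T at (4/3,11); v=(2,-3)
6. t=11/3 → B at (26/3,0); v=(2,3)
7. t=2/3 → R at (10,2); v=(-2,3)

Final position: (10,2)
Wall sequence: TRBLTBR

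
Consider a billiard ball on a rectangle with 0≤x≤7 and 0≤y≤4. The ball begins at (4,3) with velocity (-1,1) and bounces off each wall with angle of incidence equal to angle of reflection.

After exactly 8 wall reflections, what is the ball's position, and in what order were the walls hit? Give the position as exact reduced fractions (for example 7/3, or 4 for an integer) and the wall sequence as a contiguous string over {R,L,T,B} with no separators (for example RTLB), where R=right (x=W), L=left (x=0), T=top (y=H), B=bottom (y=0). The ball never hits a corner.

1. t=1 → T at (3,4); v=(-1,-1)
2. t=3 → L at (0,1); v=(1,-1)
3. t=1 → B at (1,0); v=(1,1)
4. t=4 → T at (5,4); v=(1,-1)
5. t=2 → R at (7,2); v=(-1,-1)
6. t=2 → B at (5,0); v=(-1,1)
7. t=4 → T at (1,4); v=(-1,-1)
8. t=1 → L at (0,3); v=(1,-1)

Final position: (0,3)
Wall sequence: TLBTRBTL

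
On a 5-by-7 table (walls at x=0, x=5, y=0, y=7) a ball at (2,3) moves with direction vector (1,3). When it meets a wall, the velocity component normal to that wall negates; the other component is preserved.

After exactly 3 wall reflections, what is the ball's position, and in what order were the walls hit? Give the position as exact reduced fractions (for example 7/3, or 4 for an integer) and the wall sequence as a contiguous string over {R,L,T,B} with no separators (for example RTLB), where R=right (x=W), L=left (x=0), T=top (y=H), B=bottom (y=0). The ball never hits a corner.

1. t=4/3 → T at (10/3,7); v=(1,-3)
2. t=5/3 → R at (5,2); v=(-1,-3)
3. t=2/3 → B at (13/3,0); v=(-1,3)

Final position: (13/3,0)
Wall sequence: TRB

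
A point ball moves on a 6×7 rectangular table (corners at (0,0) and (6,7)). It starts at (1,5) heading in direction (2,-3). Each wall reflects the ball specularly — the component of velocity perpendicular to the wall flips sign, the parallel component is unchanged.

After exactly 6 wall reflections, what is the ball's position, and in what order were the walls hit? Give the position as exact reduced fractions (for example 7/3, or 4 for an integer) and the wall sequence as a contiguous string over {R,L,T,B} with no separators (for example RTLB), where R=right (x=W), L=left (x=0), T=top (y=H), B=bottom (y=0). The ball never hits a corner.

1. t=5/3 → B at (13/3,0); v=(2,3)
2. t=5/6 → R at (6,5/2); v=(-2,3)
3. t=3/2 → T at (3,7); v=(-2,-3)
4. t=3/2 → L at (0,5/2); v=(2,-3)
5. t=5/6 → B at (5/3,0); v=(2,3)
6. t=13/6 → R at (6,13/2); v=(-2,3)

Final position: (6,13/2)
Wall sequence: BRTLBR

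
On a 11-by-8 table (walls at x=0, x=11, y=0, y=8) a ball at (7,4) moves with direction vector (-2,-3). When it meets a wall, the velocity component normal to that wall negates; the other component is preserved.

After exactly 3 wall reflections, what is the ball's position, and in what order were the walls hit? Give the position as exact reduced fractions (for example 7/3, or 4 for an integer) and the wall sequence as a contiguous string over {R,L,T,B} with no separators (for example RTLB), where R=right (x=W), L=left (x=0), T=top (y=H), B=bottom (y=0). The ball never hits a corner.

Final position: (1,8)
Wall sequence: BLT

1. t=4/3 → B at (13/3,0); v=(-2,3)
2. t=13/6 → L at (0,13/2); v=(2,3)
3. t=1/2 → T at (1,8); v=(2,-3)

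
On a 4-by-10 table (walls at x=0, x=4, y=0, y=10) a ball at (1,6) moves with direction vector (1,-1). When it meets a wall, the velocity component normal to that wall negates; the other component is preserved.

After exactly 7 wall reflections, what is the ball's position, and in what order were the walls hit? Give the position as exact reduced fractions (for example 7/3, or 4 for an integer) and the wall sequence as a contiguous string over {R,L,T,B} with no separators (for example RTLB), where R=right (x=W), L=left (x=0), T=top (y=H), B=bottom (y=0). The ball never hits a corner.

1. t=3 → R at (4,3); v=(-1,-1)
2. t=3 → B at (1,0); v=(-1,1)
3. t=1 → L at (0,1); v=(1,1)
4. t=4 → R at (4,5); v=(-1,1)
5. t=4 → L at (0,9); v=(1,1)
6. t=1 → T at (1,10); v=(1,-1)
7. t=3 → R at (4,7); v=(-1,-1)

Final position: (4,7)
Wall sequence: RBLRLTR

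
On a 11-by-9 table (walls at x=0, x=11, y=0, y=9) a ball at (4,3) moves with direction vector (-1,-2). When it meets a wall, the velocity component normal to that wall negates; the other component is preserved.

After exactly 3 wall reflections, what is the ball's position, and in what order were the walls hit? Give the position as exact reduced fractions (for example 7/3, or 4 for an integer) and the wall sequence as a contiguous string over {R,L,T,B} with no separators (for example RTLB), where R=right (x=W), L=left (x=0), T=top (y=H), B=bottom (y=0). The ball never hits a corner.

1. t=3/2 → B at (5/2,0); v=(-1,2)
2. t=5/2 → L at (0,5); v=(1,2)
3. t=2 → T at (2,9); v=(1,-2)

Final position: (2,9)
Wall sequence: BLT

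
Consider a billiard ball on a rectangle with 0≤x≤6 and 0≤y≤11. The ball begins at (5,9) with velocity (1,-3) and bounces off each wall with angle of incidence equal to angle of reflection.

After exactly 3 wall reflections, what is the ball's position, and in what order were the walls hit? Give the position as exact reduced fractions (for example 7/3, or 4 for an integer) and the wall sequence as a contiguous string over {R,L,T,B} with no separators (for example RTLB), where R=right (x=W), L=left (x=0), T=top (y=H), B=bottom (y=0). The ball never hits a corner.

Final position: (1/3,11)
Wall sequence: RBT

1. t=1 → R at (6,6); v=(-1,-3)
2. t=2 → B at (4,0); v=(-1,3)
3. t=11/3 → T at (1/3,11); v=(-1,-3)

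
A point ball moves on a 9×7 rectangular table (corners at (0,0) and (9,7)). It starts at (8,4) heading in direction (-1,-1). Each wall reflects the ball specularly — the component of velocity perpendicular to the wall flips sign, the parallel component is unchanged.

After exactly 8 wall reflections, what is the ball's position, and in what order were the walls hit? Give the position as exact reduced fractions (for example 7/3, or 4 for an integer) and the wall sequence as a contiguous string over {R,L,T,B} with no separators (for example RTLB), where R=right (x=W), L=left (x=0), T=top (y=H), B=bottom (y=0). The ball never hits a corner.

1. t=4 → B at (4,0); v=(-1,1)
2. t=4 → L at (0,4); v=(1,1)
3. t=3 → T at (3,7); v=(1,-1)
4. t=6 → R at (9,1); v=(-1,-1)
5. t=1 → B at (8,0); v=(-1,1)
6. t=7 → T at (1,7); v=(-1,-1)
7. t=1 → L at (0,6); v=(1,-1)
8. t=6 → B at (6,0); v=(1,1)

Final position: (6,0)
Wall sequence: BLTRBTLB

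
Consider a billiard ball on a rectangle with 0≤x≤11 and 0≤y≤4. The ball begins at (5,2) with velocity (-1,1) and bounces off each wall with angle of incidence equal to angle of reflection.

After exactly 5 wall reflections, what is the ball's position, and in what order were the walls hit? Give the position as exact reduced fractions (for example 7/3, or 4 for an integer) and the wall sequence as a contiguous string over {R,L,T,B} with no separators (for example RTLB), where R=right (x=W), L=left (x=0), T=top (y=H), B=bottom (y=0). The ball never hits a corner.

1. t=2 → T at (3,4); v=(-1,-1)
2. t=3 → L at (0,1); v=(1,-1)
3. t=1 → B at (1,0); v=(1,1)
4. t=4 → T at (5,4); v=(1,-1)
5. t=4 → B at (9,0); v=(1,1)

Final position: (9,0)
Wall sequence: TLBTB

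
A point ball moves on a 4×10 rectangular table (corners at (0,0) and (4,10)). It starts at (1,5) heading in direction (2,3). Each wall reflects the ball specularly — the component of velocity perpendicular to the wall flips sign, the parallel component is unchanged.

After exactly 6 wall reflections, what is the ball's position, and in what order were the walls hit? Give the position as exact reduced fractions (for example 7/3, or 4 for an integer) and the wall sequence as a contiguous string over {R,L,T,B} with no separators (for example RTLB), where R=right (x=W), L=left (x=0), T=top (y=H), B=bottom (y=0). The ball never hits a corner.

Final position: (0,15/2)
Wall sequence: RTLBRL

1. t=3/2 → R at (4,19/2); v=(-2,3)
2. t=1/6 → T at (11/3,10); v=(-2,-3)
3. t=11/6 → L at (0,9/2); v=(2,-3)
4. t=3/2 → B at (3,0); v=(2,3)
5. t=1/2 → R at (4,3/2); v=(-2,3)
6. t=2 → L at (0,15/2); v=(2,3)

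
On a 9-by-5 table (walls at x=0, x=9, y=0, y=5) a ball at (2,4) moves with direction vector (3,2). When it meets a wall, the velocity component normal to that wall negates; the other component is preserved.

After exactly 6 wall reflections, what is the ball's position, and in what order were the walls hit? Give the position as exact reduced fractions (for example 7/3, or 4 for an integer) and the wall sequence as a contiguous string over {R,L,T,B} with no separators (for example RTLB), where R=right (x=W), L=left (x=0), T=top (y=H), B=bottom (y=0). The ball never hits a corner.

Final position: (8,0)
Wall sequence: TRBLTB

1. t=1/2 → T at (7/2,5); v=(3,-2)
2. t=11/6 → R at (9,4/3); v=(-3,-2)
3. t=2/3 → B at (7,0); v=(-3,2)
4. t=7/3 → L at (0,14/3); v=(3,2)
5. t=1/6 → T at (1/2,5); v=(3,-2)
6. t=5/2 → B at (8,0); v=(3,2)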